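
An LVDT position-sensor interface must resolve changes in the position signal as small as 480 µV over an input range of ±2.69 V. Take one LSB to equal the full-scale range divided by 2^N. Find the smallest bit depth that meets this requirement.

14 bits

Full-scale range = 2.69 V − (-2.69 V) = 5.38 V.
Need 2^N ≥ 5.38 V / 480 µV = 11210 → N_min = 14.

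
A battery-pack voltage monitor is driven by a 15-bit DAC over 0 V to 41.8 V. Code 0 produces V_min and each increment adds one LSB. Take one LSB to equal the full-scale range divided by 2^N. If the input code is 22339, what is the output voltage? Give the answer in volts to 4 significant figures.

Full-scale range = 41.8 V. LSB = 41.8 V / 2^15.
V_out = V_min + code × LSB = 0 V + 22339 × 41.8 V / 32768
      = 0 V + 28.4964 V = 28.4964 V.

28.50 V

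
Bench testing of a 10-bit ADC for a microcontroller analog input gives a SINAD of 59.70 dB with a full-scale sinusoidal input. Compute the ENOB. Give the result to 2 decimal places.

(59.70 − 1.76) / 6.02 = 57.94/6.02 = 9.6246 effective bits.

9.62 bits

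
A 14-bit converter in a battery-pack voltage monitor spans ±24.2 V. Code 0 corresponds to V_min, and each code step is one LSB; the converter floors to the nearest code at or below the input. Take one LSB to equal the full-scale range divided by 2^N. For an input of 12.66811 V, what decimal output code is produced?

12480

Span: 24.2 V − (-24.2 V) = 48.4 V. LSB = 48.4 V / 2^14 ≈ 2.954 mV.
(V_in − V_min) × 2^14/range = (12.66811 − (-24.2)) × 16384/48.4 = 12480.312.
Floor → code = 12480.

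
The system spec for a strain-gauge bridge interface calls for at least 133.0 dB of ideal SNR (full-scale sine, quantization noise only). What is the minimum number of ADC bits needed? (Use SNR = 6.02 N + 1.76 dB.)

Required N = ⌈(133.0 − 1.76)/6.02⌉ = ⌈21.801⌉ = 22.

22 bits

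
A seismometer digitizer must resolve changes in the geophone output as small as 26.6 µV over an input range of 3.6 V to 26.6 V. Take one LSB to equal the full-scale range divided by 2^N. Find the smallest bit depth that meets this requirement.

20 bits

Span: 26.6 V − (3.6 V) = 23 V.
23 V / 26.6 µV = 864700. Since 2^19 = 524288 and 2^20 = 1048576, N = 20.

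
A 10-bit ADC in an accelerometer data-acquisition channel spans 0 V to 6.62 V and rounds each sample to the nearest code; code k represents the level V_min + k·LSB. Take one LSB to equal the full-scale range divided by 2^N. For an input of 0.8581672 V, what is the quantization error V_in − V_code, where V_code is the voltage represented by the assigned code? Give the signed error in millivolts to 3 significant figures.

V_FS = 6.62 V. LSB = 6.62 V / 2^10 ≈ 6.465 mV.
Position in LSBs: (0.8581672 − (0)) × 1024/6.62 = 132.7437; rounding gives k = 133.
V_code = 0 + (133/1024) × 6.62 = 0.8598242188 V.
e = 0.8581672 − (0.8598242188) = −1.66 mV.

−1.66 mV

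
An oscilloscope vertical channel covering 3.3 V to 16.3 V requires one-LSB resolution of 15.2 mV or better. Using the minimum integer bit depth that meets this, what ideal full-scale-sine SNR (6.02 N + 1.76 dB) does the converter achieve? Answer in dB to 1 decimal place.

Span: 16.3 V − (3.3 V) = 13 V.
Required number of levels: 13/15.2 mV = 855.26; smallest N with 2^N ≥ that is 10.
Ideal SNR at N = 10: 6.02·10 + 1.76 = 62.0 dB.

62.0 dB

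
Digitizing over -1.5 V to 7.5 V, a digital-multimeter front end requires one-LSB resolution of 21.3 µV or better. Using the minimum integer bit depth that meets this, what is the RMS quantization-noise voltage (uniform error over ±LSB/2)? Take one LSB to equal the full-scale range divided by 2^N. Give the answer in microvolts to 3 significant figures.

4.96 µV

Span: 7.5 V − (-1.5 V) = 9 V.
Required number of levels: 9/21.3 µV = 422540; smallest N with 2^N ≥ that is 19.
One LSB is 9 V / 524288 = 17.166 µV.
σ_q = LSB/√12 = 17.166 µV/3.4641 = 4.96 µV.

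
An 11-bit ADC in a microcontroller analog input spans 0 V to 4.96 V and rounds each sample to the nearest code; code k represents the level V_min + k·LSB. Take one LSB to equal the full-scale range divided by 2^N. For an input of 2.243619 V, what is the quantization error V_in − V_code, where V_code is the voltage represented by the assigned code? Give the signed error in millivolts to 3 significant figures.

+0.963 mV

Full-scale range = 4.96 V. LSB = 4.96 V / 2^11 ≈ 2.422 mV.
Position in LSBs: (2.243619 − (0)) × 2048/4.96 = 926.3975; rounding gives k = 926.
V_code = V_min + k × range/2^11 = 0 + 926 × 4.96/2048 = 2.242656250 V.
e = 2.243619 − (2.242656250) = +0.963 mV.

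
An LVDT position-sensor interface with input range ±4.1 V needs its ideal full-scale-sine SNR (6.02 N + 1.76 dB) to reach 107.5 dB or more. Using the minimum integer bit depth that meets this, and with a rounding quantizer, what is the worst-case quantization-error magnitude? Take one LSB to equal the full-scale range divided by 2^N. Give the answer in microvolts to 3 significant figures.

Span: 4.1 V − (-4.1 V) = 8.2 V.
Required N = ⌈(107.5 − 1.76)/6.02⌉ = ⌈17.565⌉ = 18.
One LSB is 8.2 V / 262144 = 31.281 µV.
|e|_max = LSB/2 = 15.6 µV.

15.6 µV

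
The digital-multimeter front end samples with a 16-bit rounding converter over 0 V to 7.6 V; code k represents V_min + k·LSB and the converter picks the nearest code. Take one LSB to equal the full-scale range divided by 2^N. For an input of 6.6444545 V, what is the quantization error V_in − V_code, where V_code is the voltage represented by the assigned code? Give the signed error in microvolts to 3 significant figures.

+20.9 µV

Span = 7.6 V. LSB = 7.6 V / 2^16 ≈ 116.0 µV.
Position in LSBs: (6.6444545 − (0)) × 65536/7.6 = 57296.1803; rounding gives k = 57296.
V_code = 0 + (57296/65536) × 7.6 = 6.6444335938 V.
Error = V_in − V_code = 6.6444545 − (6.6444335938) = +20.9 µV.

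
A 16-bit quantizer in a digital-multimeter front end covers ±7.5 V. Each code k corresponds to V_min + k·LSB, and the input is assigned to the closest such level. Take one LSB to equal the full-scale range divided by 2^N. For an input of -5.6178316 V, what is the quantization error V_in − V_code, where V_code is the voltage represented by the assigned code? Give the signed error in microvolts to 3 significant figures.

+73.1 µV

Full-scale range = 7.5 V − (-7.5 V) = 15 V. LSB = 15 V / 2^16 ≈ 228.9 µV.
(V_in − V_min)/LSB = (-5.6178316 − (-7.5)) × 65536/15 = 8223.3192 → nearest code k = 8223.
V_code = -7.5 + (8223/65536) × 15 = -5.6179046631 V.
V_in − V_code = -5.6178316 − (-5.6179046631) = +73.1 µV.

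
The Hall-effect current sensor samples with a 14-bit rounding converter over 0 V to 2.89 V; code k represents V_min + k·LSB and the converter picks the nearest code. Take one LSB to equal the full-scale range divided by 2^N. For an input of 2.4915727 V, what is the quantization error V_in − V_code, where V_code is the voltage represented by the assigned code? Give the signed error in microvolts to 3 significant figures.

Full-scale range = 2.89 V. LSB = 2.89 V / 2^14 ≈ 176.4 µV.
Position in LSBs: (2.4915727 − (0)) × 16384/2.89 = 14125.2343; rounding gives k = 14125.
V_code = V_min + k × range/2^14 = 0 + 14125 × 2.89/16384 = 2.4915313721 V.
V_in − V_code = 2.4915727 − (2.4915313721) = +41.3 µV.

+41.3 µV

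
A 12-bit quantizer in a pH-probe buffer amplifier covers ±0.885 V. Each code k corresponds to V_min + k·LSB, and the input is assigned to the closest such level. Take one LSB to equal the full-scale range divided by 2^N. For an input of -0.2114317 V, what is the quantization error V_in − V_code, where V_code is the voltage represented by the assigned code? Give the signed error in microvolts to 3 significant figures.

The full-scale span is 0.885 − (-0.885) = 1.77 V. LSB = 1.77 V / 2^12 ≈ 432.1 µV.
(V_in − V_min)/LSB = (-0.2114317 − (-0.885)) × 4096/1.77 = 1558.7208 → nearest code k = 1559.
V_code = V_min + k × range/2^12 = -0.885 + 1559 × 1.77/4096 = -0.2113110352 V.
V_in − V_code = -0.2114317 − (-0.2113110352) = −121 µV.

−121 µV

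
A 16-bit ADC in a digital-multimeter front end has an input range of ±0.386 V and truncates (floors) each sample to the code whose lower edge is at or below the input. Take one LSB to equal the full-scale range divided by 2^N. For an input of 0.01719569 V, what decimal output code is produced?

Range = 0.386 − (-0.386) = 0.772 V. LSB = 0.772 V / 2^16 ≈ 11.78 µV.
code = ⌊(V_in − V_min)/LSB⌋ = ⌊(V_in − V_min) × 2^16 / range⌋
     = ⌊(0.01719569 − (-0.386)) × 65536 / 0.772⌋ = ⌊0.40319569 × 65536/0.772⌋
     = ⌊34227.763⌋ = 34227.

34227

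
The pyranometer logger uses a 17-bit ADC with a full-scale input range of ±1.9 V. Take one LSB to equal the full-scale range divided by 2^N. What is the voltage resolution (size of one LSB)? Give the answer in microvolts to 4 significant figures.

28.99 µV

Full-scale range = 1.9 V − (-1.9 V) = 3.8 V.
Number of codes = 2^17 = 131072.
One LSB is 3.8 V / 131072 = 28.99 µV.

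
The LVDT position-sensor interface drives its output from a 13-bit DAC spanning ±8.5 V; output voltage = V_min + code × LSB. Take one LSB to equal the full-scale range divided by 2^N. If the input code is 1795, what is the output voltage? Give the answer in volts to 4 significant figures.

-4.775 V

Full-scale range = 8.5 V − (-8.5 V) = 17 V. LSB = 17 V / 2^13.
V_out = V_min + code × LSB = -8.5 V + 1795 × 17 V / 8192
      = -8.5 + 3.72498 = -4.77502 V.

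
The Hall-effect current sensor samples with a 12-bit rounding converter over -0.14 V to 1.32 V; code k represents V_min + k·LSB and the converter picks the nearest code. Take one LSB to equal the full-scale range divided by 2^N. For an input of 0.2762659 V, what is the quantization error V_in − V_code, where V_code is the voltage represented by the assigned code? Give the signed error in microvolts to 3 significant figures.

−62.2 µV

Range = 1.32 − (-0.14) = 1.46 V. LSB = 1.46 V / 2^12 ≈ 356.4 µV.
(0.2762659 − (-0.14)) / LSB = 0.4162659 × 4096/1.46 = 1167.8254. Nearest integer: k = 1168.
V_code = -0.14 + (1168/4096) × 1.46 = 0.2763281250 V.
V_in − V_code = 0.2762659 − (0.2763281250) = −62.2 µV.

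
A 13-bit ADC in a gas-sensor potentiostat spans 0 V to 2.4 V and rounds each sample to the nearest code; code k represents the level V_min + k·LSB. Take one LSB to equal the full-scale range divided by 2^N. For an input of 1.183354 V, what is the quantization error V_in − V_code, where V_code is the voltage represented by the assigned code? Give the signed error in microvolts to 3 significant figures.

+53.2 µV

Span = 2.4 V. LSB = 2.4 V / 2^13 ≈ 293.0 µV.
(V_in − V_min)/LSB = (1.183354 − (0)) × 8192/2.4 = 4039.1817 → nearest code k = 4039.
V_code = V_min + k × range/2^13 = 0 + 4039 × 2.4/8192 = 1.183300781 V.
V_in − V_code = 1.183354 − (1.183300781) = +53.2 µV.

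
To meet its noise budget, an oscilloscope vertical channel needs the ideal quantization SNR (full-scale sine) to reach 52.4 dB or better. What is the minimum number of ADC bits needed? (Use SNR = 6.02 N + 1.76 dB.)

9 bits

6.02 N + 1.76 ≥ 52.4 gives N ≥ 8.412, so the minimum integer is 9.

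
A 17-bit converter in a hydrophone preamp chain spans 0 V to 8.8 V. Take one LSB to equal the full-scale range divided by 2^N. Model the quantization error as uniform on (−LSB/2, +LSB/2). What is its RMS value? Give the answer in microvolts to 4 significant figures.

Full-scale range = 8.8 V.
LSB = 8.8 V / 2^17 = 67.1387 µV.
RMS of a uniform error over width LSB is LSB/√12 = 19.38 µV.

19.38 µV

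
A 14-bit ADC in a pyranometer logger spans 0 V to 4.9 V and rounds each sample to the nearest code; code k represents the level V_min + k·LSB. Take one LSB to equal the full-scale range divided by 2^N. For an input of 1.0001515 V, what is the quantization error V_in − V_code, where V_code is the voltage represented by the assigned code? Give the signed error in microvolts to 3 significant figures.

Span = 4.9 V. LSB = 4.9 V / 2^14 ≈ 299.1 µV.
(1.0001515 − (0)) / LSB = 1.0001515 × 16384/4.9 = 3344.1800. Nearest integer: k = 3344.
V_code = V_min + k × range/2^14 = 0 + 3344 × 4.9/16384 = 1.0000976563 V.
Error = V_in − V_code = 1.0001515 − (1.0000976563) = +53.8 µV.

+53.8 µV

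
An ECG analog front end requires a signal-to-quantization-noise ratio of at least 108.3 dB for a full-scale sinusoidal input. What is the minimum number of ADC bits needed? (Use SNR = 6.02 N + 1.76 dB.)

Solving 6.02 N ≥ 108.3 − 1.76: N ≥ 17.698. Round up → N = 18.

18 bits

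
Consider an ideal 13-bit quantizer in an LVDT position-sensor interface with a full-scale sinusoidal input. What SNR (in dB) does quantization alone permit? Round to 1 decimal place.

Ideal quantization SNR: 6.02 × 13 + 1.76 dB = 80.0 dB.

80.0 dB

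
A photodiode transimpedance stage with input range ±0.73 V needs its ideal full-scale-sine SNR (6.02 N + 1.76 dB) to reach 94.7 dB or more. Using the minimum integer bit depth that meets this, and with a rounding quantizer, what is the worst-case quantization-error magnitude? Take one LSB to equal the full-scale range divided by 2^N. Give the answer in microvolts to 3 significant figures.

Span: 0.73 V − (-0.73 V) = 1.46 V.
N ≥ (94.7 − 1.76)/6.02 = 15.439 → N_min = 16.
LSB = 1.46 V ÷ 2^16 = 1.46/65536 V = 22.278 µV.
Max error for round-to-nearest is LSB/2 = 11.1 µV.

11.1 µV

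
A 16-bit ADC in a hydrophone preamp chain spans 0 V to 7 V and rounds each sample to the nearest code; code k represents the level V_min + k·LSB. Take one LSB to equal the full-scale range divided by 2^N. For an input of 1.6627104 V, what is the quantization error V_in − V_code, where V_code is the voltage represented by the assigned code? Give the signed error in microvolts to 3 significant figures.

−24.6 µV

V_FS = 7 V. LSB = 7 V / 2^16 ≈ 106.8 µV.
(1.6627104 − (0)) / LSB = 1.6627104 × 65536/7 = 15566.7698. Nearest integer: k = 15567.
V_code = 0 + (15567/65536) × 7 = 1.6627349854 V.
V_in − V_code = 1.6627104 − (1.6627349854) = −24.6 µV.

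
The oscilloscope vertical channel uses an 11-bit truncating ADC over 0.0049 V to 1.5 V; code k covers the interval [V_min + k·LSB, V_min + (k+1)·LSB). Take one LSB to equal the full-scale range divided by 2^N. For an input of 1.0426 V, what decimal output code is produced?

Range = 1.5 − (0.0049) = 1.4951 V. LSB = 1.4951 V / 2^11 ≈ 0.7300 mV.
(V_in − V_min) × 2^11/range = (1.0426 − (0.0049)) × 2048/1.4951 = 1421.450.
Floor → code = 1421.

1421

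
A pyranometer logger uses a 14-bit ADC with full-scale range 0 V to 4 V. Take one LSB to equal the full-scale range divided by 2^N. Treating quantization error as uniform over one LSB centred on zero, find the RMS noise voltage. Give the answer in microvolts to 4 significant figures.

70.48 µV

Range is 4 V.
Step size = 4/16384 V = 244.141 µV.
V_rms = LSB/√12 = 244.141 µV / √12 = 70.48 µV.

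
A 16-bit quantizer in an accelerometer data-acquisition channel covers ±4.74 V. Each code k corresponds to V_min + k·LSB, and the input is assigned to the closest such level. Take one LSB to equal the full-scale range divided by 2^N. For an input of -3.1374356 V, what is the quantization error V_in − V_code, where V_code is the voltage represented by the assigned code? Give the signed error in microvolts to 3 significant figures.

Range = 4.74 − (-4.74) = 9.48 V. LSB = 9.48 V / 2^16 ≈ 144.7 µV.
(-3.1374356 − (-4.74)) / LSB = 1.6025644 × 65536/9.48 = 11078.6562. Nearest integer: k = 11079.
V_code = -4.74 + (11079/65536) × 9.48 = -3.1373858643 V.
Error = V_in − V_code = -3.1374356 − (-3.1373858643) = −49.7 µV.

−49.7 µV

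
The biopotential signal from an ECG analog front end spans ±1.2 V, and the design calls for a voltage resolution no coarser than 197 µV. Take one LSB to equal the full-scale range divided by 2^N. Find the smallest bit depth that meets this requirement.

Range = 1.2 − (-1.2) = 2.4 V.
2.4 V / 197 µV = 12180. Since 2^13 = 8192 and 2^14 = 16384, N = 14.

14 bits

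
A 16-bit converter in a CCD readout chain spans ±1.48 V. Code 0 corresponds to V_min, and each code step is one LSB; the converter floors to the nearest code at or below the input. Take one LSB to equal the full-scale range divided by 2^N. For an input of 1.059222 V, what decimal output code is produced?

The full-scale span is 1.48 − (-1.48) = 2.96 V. LSB = 2.96 V / 2^16 ≈ 45.17 µV.
V_in − V_min = 1.059222 − (-1.48) = 2.539222 V.
Divide by LSB: 2.539222 × 65536/2.96 = 56219.7476.
Truncating gives code 56219.

56219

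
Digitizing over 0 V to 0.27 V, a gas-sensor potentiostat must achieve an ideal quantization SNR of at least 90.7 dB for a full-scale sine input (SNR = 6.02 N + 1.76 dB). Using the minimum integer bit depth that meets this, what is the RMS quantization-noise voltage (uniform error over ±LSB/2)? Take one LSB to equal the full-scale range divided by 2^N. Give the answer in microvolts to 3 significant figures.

2.38 µV

Span = 0.27 V.
Required N = ⌈(90.7 − 1.76)/6.02⌉ = ⌈14.774⌉ = 15.
One LSB is 0.27 V / 32768 = 8.2397 µV.
V_rms = LSB/√12 = 2.38 µV.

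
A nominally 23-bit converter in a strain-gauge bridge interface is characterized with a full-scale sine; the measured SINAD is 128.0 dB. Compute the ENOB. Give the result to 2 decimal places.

ENOB = (SINAD − 1.76) / 6.02 = (128.0 − 1.76) / 6.02 = 126.24 / 6.02 = 20.9701.

20.97 bits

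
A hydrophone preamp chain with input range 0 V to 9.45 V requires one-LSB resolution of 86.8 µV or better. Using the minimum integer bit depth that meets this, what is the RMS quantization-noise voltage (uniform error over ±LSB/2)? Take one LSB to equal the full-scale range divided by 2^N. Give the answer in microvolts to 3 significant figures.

Full-scale range = 9.45 V.
Levels needed ≥ 9.45/86.8 µV = 108900. 2^17 = 131072 suffices, so N_min = 17.
LSB = 9.45 V ÷ 2^17 = 9.45/131072 V = 72.098 µV.
RMS noise = LSB/√12 = 20.8 µV.

20.8 µV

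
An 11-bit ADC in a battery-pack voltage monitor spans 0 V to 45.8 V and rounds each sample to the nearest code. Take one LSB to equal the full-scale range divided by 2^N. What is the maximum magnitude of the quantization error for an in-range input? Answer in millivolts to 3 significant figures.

11.2 mV

Span = 45.8 V.
LSB = 45.8 V / 2^11 = 22.363 mV.
Worst-case error for round-to-nearest is half an LSB: 11.2 mV.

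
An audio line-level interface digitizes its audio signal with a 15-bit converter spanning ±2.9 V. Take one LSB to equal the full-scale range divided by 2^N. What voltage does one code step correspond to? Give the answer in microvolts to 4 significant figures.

Span: 2.9 V − (-2.9 V) = 5.8 V.
2^15 = 32768 levels.
LSB = 5.8 V / 2^15 = 177.0 µV.

177.0 µV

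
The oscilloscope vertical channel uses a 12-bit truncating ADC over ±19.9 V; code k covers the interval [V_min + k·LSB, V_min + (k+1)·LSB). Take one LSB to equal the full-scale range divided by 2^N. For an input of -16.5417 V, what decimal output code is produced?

Range = 19.9 − (-19.9) = 39.8 V. LSB = 39.8 V / 2^12 ≈ 9.717 mV.
code = ⌊(V_in − V_min)/LSB⌋ = ⌊(V_in − V_min) × 2^12 / range⌋
     = ⌊(-16.5417 − (-19.9)) × 4096 / 39.8⌋ = ⌊3.3583 × 4096/39.8⌋
     = ⌊345.618⌋ = 345.

345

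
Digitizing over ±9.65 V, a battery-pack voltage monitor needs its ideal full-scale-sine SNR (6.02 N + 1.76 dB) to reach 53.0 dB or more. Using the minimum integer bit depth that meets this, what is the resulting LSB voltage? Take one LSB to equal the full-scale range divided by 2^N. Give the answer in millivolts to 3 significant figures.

Span: 9.65 V − (-9.65 V) = 19.3 V.
Solving 6.02 N ≥ 53.0 − 1.76: N ≥ 8.512. Round up → N = 9.
One LSB is 19.3 V / 512 = 37.7 mV.

37.7 mV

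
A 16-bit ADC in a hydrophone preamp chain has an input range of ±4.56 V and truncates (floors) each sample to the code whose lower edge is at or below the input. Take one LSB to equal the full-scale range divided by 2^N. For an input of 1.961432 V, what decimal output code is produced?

46862

The full-scale span is 4.56 − (-4.56) = 9.12 V. LSB = 9.12 V / 2^16 ≈ 139.2 µV.
code = ⌊(V_in − V_min)/LSB⌋ = ⌊(V_in − V_min) × 2^16 / range⌋
     = ⌊(1.961432 − (-4.56)) × 65536 / 9.12⌋ = ⌊6.521432 × 65536/9.12⌋
     = ⌊46862.782⌋ = 46862.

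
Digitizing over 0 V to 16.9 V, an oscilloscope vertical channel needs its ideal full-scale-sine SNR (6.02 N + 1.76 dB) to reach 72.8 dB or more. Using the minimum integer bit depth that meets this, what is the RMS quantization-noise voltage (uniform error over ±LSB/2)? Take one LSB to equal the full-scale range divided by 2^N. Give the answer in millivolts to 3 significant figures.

Full-scale range = 16.9 V.
Solving 6.02 N ≥ 72.8 − 1.76: N ≥ 11.801. Round up → N = 12.
Step size = 16.9/4096 V = 4.1260 mV.
σ_q = LSB/√12 = 4.1260 mV/3.4641 = 1.19 mV.

1.19 mV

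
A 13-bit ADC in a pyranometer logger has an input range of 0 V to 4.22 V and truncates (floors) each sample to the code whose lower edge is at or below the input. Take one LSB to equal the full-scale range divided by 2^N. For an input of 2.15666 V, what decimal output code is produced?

Full-scale range = 4.22 V. LSB = 4.22 V / 2^13 ≈ 0.5151 mV.
code = ⌊(V_in − V_min)/LSB⌋ = ⌊(V_in − V_min) × 2^13 / range⌋
     = ⌊(2.15666 − (0)) × 8192 / 4.22⌋ = ⌊2.15666 × 8192/4.22⌋
     = ⌊4186.578⌋ = 4186.

4186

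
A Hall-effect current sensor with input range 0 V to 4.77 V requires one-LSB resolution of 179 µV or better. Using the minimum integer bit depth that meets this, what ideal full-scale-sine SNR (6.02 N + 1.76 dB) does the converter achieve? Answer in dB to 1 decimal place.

92.1 dB

Full-scale range = 4.77 V.
Need 2^N ≥ 4.77 V / 179 µV = 26650 → N_min = 15.
SNR = 6.02 × 15 + 1.76 = 92.06 dB.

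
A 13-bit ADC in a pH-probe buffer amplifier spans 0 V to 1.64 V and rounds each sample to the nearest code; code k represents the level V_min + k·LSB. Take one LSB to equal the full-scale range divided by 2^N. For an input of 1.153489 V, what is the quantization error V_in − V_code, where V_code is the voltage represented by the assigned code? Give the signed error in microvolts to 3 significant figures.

−36.4 µV

Range is 1.64 V. LSB = 1.64 V / 2^13 ≈ 200.2 µV.
(V_in − V_min)/LSB = (1.153489 − (0)) × 8192/1.64 = 5761.8182 → nearest code k = 5762.
V_code = V_min + k × range/2^13 = 0 + 5762 × 1.64/8192 = 1.153525391 V.
Error = V_in − V_code = 1.153489 − (1.153525391) = −36.4 µV.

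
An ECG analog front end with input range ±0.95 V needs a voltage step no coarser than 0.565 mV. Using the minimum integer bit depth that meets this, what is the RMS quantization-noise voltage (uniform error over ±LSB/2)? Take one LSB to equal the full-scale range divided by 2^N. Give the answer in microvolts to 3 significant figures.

Range = 0.95 − (-0.95) = 1.9 V.
Need 2^N ≥ 1.9 V / 0.565 mV = 3363 → N_min = 12.
LSB = 1.9 V ÷ 2^12 = 1.9/4096 V = 463.87 µV.
V_rms = LSB/√12 = 134 µV.

134 µV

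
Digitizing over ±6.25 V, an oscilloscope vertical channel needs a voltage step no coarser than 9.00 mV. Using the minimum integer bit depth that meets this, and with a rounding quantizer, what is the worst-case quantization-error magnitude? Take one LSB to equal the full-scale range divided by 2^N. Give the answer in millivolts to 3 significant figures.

3.05 mV

Span: 6.25 V − (-6.25 V) = 12.5 V.
Levels needed ≥ 12.5/9.00 mV = 1389. 2^11 = 2048 suffices, so N_min = 11.
LSB = 12.5 V ÷ 2^11 = 12.5/2048 V = 6.1035 mV.
Half an LSB is 3.05 mV.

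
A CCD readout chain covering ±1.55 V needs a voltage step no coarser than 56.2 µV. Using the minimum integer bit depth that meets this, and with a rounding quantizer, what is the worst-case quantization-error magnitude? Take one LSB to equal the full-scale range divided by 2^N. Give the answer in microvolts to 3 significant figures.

Range = 1.55 − (-1.55) = 3.1 V.
Levels needed ≥ 3.1/56.2 µV = 55160. 2^16 = 65536 suffices, so N_min = 16.
LSB = 3.1 V / 2^16 = 47.302 µV.
Half an LSB is 23.7 µV.

23.7 µV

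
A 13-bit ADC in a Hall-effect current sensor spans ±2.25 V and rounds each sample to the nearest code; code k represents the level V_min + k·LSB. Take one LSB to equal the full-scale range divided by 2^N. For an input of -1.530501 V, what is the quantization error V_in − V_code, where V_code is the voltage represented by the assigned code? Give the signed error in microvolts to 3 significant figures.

The full-scale span is 2.25 − (-2.25) = 4.5 V. LSB = 4.5 V / 2^13 ≈ 0.5493 mV.
(V_in − V_min)/LSB = (-1.530501 − (-2.25)) × 8192/4.5 = 1309.8080 → nearest code k = 1310.
Reconstructed level: -2.25 + 1310 × 4.5/8192 V = -1.530395508 V.
Error = V_in − V_code = -1.530501 − (-1.530395508) = −105 µV.

−105 µV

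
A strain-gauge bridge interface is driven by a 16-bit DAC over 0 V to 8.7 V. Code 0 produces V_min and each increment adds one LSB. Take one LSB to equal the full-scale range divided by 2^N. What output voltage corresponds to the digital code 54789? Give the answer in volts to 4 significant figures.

7.273 V

Full-scale range = 8.7 V. LSB = 8.7 V / 2^16.
V_out = V_min + code × LSB = 0 V + 54789 × 8.7 V / 65536
      = 0 V + 7.27332 V = 7.27332 V.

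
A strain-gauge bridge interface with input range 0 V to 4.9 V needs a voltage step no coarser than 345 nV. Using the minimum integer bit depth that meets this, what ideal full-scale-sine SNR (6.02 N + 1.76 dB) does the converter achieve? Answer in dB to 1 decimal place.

V_FS = 4.9 V.
Need 2^N ≥ 4.9 V / 345 nV = 1.420e7 → N_min = 24.
6.02(24) + 1.76 = 146.24 dB.

146.2 dB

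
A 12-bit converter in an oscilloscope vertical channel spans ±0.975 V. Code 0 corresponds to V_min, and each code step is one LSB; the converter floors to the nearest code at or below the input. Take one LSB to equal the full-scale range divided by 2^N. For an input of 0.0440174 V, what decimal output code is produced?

Range = 0.975 − (-0.975) = 1.95 V. LSB = 1.95 V / 2^12 ≈ 476.1 µV.
(V_in − V_min) × 2^12/range = (0.0440174 − (-0.975)) × 4096/1.95 = 2140.459.
Floor → code = 2140.

2140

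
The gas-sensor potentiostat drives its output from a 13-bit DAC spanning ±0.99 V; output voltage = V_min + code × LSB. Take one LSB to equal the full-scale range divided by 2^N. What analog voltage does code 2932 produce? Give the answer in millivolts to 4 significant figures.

-281.3 mV

Full-scale range = 0.99 V − (-0.99 V) = 1.98 V. LSB = 1.98 V / 2^13.
V_out = -0.99 + 2932 × (1.98/8192) V
      = -0.99 V + 0.708662 V = -0.281338 V.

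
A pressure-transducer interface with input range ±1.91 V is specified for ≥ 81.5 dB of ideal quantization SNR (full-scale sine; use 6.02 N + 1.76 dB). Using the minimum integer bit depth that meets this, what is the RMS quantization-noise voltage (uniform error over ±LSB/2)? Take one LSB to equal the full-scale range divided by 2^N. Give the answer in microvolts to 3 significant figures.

67.3 µV

Range = 1.91 − (-1.91) = 3.82 V.
N ≥ (81.5 − 1.76)/6.02 = 13.246 → N_min = 14.
One LSB is 3.82 V / 16384 = 233.15 µV.
σ_q = LSB/√12 = 233.15 µV/3.4641 = 67.3 µV.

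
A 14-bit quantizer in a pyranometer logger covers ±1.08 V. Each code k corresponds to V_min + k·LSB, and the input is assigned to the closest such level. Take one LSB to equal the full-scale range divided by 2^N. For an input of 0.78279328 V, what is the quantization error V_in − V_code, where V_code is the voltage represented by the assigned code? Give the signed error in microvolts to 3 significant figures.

Range = 1.08 − (-1.08) = 2.16 V. LSB = 2.16 V / 2^14 ≈ 131.8 µV.
(V_in − V_min)/LSB = (0.78279328 − (-1.08)) × 16384/2.16 = 14129.6320 → nearest code k = 14130.
V_code = -1.08 + (14130/16384) × 2.16 = 0.78284179688 V.
Error = V_in − V_code = 0.78279328 − (0.78284179688) = −48.5 µV.

−48.5 µV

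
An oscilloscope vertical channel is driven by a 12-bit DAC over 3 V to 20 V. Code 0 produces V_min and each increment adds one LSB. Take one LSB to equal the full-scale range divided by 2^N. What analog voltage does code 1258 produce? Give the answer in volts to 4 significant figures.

The full-scale span is 20 − (3) = 17 V. LSB = 17 V / 2^12.
V_out = V_min + code × LSB = 3 V + 1258 × 17 V / 4096
      = 3 + 5.22119 = 8.22119 V.

8.221 V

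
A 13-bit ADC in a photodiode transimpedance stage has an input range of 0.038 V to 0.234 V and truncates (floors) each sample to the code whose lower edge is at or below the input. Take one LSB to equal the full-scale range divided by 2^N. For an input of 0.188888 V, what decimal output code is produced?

Range = 0.234 − (0.038) = 0.196 V. LSB = 0.196 V / 2^13 ≈ 23.93 µV.
V_in − V_min = 0.188888 − (0.038) = 0.150888 V.
Divide by LSB: 0.150888 × 8192/0.196 = 6306.5025.
Truncating gives code 6306.

6306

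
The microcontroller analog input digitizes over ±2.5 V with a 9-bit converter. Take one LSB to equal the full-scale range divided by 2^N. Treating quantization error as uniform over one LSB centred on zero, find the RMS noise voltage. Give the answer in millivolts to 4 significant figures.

2.819 mV

Full-scale range = 2.5 V − (-2.5 V) = 5 V.
One LSB is 5 V / 512 = 9.76563 mV.
V_rms = LSB/√12 = 9.76563 mV / √12 = 2.819 mV.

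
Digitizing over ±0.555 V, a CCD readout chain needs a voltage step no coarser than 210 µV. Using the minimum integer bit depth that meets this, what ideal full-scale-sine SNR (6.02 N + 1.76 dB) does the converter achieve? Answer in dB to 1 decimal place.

Range = 0.555 − (-0.555) = 1.11 V.
Required number of levels: 1.11/210 µV = 5285.7; smallest N with 2^N ≥ that is 13.
SNR = 6.02 × 13 + 1.76 = 80.02 dB.

80.0 dB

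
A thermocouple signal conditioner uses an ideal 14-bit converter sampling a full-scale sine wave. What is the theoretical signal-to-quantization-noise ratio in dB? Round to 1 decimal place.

For an ideal N-bit converter with full-scale sine input, SNR = 6.02 N + 1.76 dB. SNR = 6.02 × 14 + 1.76 = 84.28 + 1.76 = 86.04 dB.

86.0 dB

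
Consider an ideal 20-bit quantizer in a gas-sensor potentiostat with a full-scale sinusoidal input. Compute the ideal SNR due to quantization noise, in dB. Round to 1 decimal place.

6.02(20) + 1.76 = 120.40 + 1.76 = 122.16 dB.

122.2 dB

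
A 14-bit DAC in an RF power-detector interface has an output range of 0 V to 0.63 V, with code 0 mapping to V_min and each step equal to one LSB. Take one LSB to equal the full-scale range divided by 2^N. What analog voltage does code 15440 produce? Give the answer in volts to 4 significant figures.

Range is 0.63 V. LSB = 0.63 V / 2^14.
V_out = V_min + code × LSB = 0 V + 15440 × 0.63 V / 16384
      = 0 + 0.593701 = 0.593701 V.

0.5937 V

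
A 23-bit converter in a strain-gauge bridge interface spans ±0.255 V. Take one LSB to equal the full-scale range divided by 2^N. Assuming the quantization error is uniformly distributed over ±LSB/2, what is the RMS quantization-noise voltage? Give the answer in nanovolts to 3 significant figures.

Range = 0.255 − (-0.255) = 0.51 V.
LSB = 0.51 V ÷ 2^23 = 0.51/8388608 V = 60.797 nV.
RMS of a uniform error over width LSB is LSB/√12 = 17.6 nV.

17.6 nV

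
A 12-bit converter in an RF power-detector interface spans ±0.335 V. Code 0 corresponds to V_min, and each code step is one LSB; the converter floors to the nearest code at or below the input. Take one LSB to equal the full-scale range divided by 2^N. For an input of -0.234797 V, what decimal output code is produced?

612

Span: 0.335 V − (-0.335 V) = 0.67 V. LSB = 0.67 V / 2^12 ≈ 163.6 µV.
V_in − V_min = -0.234797 − (-0.335) = 0.100203 V.
Divide by LSB: 0.100203 × 4096/0.67 = 612.5843.
Truncating gives code 612.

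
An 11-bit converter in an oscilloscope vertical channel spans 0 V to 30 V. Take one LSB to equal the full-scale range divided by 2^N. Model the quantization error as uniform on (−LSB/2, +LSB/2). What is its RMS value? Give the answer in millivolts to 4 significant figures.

4.229 mV

Range is 30 V.
One LSB is 30 V / 2048 = 14.6484 mV.
V_rms = LSB/√12 = 14.6484 mV / √12 = 4.229 mV.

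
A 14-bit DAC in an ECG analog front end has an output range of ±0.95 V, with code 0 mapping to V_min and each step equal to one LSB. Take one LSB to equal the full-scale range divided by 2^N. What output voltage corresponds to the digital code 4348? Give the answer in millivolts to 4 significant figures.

-445.8 mV

Range = 0.95 − (-0.95) = 1.9 V. LSB = 1.9 V / 2^14.
Output = V_min + (4348/16384) × range = -0.95 + 0.265381 × 1.9 V
      = -0.95 V + 0.504224 V = -0.445776 V.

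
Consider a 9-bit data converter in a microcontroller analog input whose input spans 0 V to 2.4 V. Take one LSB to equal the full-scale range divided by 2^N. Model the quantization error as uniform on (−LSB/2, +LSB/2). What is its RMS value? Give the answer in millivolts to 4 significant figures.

1.353 mV

V_FS = 2.4 V.
LSB = 2.4 V / 2^9 = 4.68750 mV.
σ_q = LSB/√12 = 4.68750 mV/3.4641 = 1.353 mV.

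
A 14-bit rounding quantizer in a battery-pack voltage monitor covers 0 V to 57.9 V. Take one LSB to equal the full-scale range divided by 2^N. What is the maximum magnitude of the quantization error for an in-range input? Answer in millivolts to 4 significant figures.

Range is 57.9 V.
One LSB is 57.9 V / 16384 = 3.53394 mV.
|e|_max = LSB/2 = 1.767 mV.

1.767 mV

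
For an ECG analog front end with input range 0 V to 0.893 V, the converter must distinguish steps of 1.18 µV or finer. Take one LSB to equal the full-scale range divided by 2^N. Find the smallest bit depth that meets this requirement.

20 bits

Full-scale range = 0.893 V.
Need 2^N ≥ 0.893 V / 1.18 µV = 756800 → N_min = 20.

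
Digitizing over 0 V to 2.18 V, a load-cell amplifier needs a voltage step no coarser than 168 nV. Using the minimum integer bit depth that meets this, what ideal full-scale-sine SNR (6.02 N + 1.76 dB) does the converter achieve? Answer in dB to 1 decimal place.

Span = 2.18 V.
Levels needed ≥ 2.18/168 nV = 1.298e7. 2^24 = 16777216 suffices, so N_min = 24.
6.02(24) + 1.76 = 146.24 dB.

146.2 dB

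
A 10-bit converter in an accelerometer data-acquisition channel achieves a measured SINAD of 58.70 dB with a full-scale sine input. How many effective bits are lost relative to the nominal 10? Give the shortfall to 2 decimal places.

ENOB = (SINAD − 1.76)/6.02 = (58.70 − 1.76)/6.02 = 9.4585 bits.
Shortfall = 10 − 9.4585 = 0.5415 bits.

0.54 bits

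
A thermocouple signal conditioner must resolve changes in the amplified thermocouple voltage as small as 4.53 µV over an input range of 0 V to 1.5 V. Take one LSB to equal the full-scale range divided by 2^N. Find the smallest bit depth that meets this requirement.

19 bits

Full-scale range = 1.5 V.
Required number of levels: 1.5/4.53 µV = 331130; smallest N with 2^N ≥ that is 19.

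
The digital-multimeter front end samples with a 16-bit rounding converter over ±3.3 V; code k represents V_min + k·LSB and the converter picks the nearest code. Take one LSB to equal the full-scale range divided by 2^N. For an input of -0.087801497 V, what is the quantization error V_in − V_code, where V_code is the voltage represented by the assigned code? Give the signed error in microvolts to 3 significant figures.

The full-scale span is 3.3 − (-3.3) = 6.6 V. LSB = 6.6 V / 2^16 ≈ 100.7 µV.
(-0.087801497 − (-3.3)) / LSB = 3.212198503 × 65536/6.6 = 31896.1577. Nearest integer: k = 31896.
V_code = -3.3 + (31896/65536) × 6.6 = -0.087817382813 V.
V_in − V_code = -0.087801497 − (-0.087817382813) = +15.9 µV.

+15.9 µV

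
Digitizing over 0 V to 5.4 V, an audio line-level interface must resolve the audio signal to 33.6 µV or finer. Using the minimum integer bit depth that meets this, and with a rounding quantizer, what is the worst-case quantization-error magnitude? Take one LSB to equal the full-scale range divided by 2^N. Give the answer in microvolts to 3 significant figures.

Range is 5.4 V.
5.4 V / 33.6 µV = 160700. Since 2^17 = 131072 and 2^18 = 262144, N = 18.
LSB = 5.4 V ÷ 2^18 = 5.4/262144 V = 20.599 µV.
Half an LSB is 10.3 µV.

10.3 µV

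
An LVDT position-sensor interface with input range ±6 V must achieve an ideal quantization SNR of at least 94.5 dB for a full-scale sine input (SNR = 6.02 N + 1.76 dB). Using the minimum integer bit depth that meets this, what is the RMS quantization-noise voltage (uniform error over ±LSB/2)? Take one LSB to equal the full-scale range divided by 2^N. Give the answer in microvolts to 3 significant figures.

52.9 µV

Range = 6 − (-6) = 12 V.
6.02 N + 1.76 ≥ 94.5 gives N ≥ 15.405, so the minimum integer is 16.
One LSB is 12 V / 65536 = 183.11 µV.
σ_q = LSB/√12 = 183.11 µV/3.4641 = 52.9 µV.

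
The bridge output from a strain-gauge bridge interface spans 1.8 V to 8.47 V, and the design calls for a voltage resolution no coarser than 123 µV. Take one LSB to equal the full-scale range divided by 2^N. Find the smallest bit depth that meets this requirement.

Span: 8.47 V − (1.8 V) = 6.67 V.
6.67 V / 123 µV = 54230. Since 2^15 = 32768 and 2^16 = 65536, N = 16.

16 bits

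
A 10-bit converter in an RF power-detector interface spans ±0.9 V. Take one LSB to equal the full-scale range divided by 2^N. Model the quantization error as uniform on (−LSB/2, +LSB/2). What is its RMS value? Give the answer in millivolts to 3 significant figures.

The full-scale span is 0.9 − (-0.9) = 1.8 V.
One LSB is 1.8 V / 1024 = 1.7578 mV.
For a uniform distribution on [−LSB/2, +LSB/2], V_rms = LSB/√12 = 1.7578 mV/3.4641 = 0.507 mV.

0.507 mV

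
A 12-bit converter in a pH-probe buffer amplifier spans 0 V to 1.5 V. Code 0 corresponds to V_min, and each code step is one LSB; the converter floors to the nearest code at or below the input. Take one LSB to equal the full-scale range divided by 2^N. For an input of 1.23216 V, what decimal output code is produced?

3364

V_FS = 1.5 V. LSB = 1.5 V / 2^12 ≈ 366.2 µV.
(V_in − V_min) × 2^12/range = (1.23216 − (0)) × 4096/1.5 = 3364.618.
Floor → code = 3364.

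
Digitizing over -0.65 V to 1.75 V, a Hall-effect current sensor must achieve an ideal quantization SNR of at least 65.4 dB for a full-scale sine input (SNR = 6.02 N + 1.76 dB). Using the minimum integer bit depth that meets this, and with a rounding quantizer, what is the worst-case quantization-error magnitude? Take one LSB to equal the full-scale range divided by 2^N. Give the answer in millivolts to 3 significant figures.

Full-scale range = 1.75 V − (-0.65 V) = 2.4 V.
N ≥ (65.4 − 1.76)/6.02 = 10.571 → N_min = 11.
LSB = 2.4 V ÷ 2^11 = 2.4/2048 V = 1.1719 mV.
Half an LSB is 0.586 mV.

0.586 mV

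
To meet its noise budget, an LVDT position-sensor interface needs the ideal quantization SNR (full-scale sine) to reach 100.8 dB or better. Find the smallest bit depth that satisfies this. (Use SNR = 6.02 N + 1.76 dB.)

17 bits

6.02 N + 1.76 ≥ 100.8 gives N ≥ 16.452, so the minimum integer is 17.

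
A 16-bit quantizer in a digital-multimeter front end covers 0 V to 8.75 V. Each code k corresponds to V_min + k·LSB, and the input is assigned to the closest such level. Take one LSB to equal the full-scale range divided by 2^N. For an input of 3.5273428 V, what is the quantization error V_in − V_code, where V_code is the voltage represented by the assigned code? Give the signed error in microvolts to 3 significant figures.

Full-scale range = 8.75 V. LSB = 8.75 V / 2^16 ≈ 133.5 µV.
(V_in − V_min)/LSB = (3.5273428 − (0)) × 65536/8.75 = 26419.1929 → nearest code k = 26419.
V_code = 0 + (26419/65536) × 8.75 = 3.5273170471 V.
e = 3.5273428 − (3.5273170471) = +25.8 µV.

+25.8 µV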